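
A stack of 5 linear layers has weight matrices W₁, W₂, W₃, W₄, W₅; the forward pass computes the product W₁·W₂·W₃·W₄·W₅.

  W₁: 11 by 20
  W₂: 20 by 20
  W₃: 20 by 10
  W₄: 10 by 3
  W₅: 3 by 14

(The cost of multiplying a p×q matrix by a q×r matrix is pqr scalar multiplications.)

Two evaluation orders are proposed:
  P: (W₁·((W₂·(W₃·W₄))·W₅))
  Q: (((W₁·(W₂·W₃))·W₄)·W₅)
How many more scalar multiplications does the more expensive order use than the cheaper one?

1272

Order P = (W₁·((W₂·(W₃·W₄))·W₅)): (W₃·W₄): 20×10 by 10×3 → 20×3, cost 20·10·3 = 600; (W₂·(W₃·W₄)): 20×20 by 20×3 → 20×3, cost 20·20·3 = 1200; cumulative 1800; ((W₂·(W₃·W₄))·W₅): 20×3 by 3×14 → 20×14, cost 20·3·14 = 840; cumulative 2640; (W₁·((W₂·(W₃·W₄))·W₅)): 11×20 by 20×14 → 11×14, cost 11·20·14 = 3080; cumulative 5720. Total 5720.
Order Q = (((W₁·(W₂·W₃))·W₄)·W₅): (W₂·W₃): 20×20 by 20×10 → 20×10, cost 20·20·10 = 4000; (W₁·(W₂·W₃)): 11×20 by 20×10 → 11×10, cost 11·20·10 = 2200; cumulative 6200; ((W₁·(W₂·W₃))·W₄): 11×10 by 10×3 → 11×3, cost 11·10·3 = 330; cumulative 6530; (((W₁·(W₂·W₃))·W₄)·W₅): 11×3 by 3×14 → 11×14, cost 11·3·14 = 462; cumulative 6992. Total 6992.
Difference: |5720 − 6992| = 1272.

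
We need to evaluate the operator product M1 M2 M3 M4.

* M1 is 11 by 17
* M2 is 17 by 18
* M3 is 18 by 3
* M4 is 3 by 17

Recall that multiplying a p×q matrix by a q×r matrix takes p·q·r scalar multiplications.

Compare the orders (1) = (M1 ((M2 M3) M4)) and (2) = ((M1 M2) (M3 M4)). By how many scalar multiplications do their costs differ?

2686

Order (1) = (M1 ((M2 M3) M4)): (M2 M3): 17×18 by 18×3 → 17×3, cost 17·18·3 = 918; ((M2 M3) M4): 17×3 by 3×17 → 17×17, cost 17·3·17 = 867; cumulative 1785; (M1 ((M2 M3) M4)): 11×17 by 17×17 → 11×17, cost 11·17·17 = 3179; cumulative 4964. Total 4964.
Order (2) = ((M1 M2) (M3 M4)): (M1 M2): 11×17 by 17×18 → 11×18, cost 11·17·18 = 3366; (M3 M4): 18×3 by 3×17 → 18×17, cost 18·3·17 = 918; ((M1 M2) (M3 M4)): 11×18 by 18×17 → 11×17, cost 11·18·17 = 3366; cumulative 7650. Total 7650.
Difference: |4964 − 7650| = 2686.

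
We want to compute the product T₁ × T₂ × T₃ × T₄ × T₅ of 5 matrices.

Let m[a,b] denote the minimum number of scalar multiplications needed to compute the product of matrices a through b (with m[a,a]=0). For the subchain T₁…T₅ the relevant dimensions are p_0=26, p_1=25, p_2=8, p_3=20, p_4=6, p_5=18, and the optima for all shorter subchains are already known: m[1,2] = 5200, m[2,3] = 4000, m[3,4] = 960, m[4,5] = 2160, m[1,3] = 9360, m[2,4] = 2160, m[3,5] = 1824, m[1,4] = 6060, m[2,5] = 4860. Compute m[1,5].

8868

m[1,5] = min over k∈[1,4] of m[1,k]+m[k+1,5]+p_{0}·p_k·p_{5}.
k=1: 0 + 4860 + 26·25·18 = 16560; k=2: 5200 + 1824 + 26·8·18 = 10768; k=3: 9360 + 2160 + 26·20·18 = 20880; k=4: 6060 + 0 + 26·6·18 = 8868.
Minimum: 8868 at k=4.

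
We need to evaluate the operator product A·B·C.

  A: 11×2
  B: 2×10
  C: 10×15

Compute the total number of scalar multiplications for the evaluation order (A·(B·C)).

(B·C): 2×10 by 10×15 → 2×15, cost 2·10·15 = 300
(A·(B·C)): 11×2 by 2×15 → 11×15, cost 11·2·15 = 330; cumulative 630
Total: 630 scalar multiplications.

630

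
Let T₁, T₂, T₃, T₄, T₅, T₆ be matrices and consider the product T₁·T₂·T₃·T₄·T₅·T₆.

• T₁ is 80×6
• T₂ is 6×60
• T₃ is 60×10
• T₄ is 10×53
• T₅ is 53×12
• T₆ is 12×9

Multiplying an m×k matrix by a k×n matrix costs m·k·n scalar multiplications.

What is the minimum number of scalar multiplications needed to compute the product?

15564

Adjacent pairs: T₁T₂ = 80·6·60 = 28800; T₂T₃ = 6·60·10 = 3600; T₃T₄ = 60·10·53 = 31800; T₄T₅ = 10·53·12 = 6360; T₅T₆ = 53·12·9 = 5724.
Length 3: T₁..T₃: k=1: 0+3600+80·6·10=8400; k=2: 28800+0+80·60·10=76800 → min 8400 | T₂..T₄: k=2: 0+31800+6·60·53=50880; k=3: 3600+0+6·10·53=6780 → min 6780 | T₃..T₅: k=3: 0+6360+60·10·12=13560; k=4: 31800+0+60·53·12=69960 → min 13560 | T₄..T₆: k=4: 0+5724+10·53·9=10494; k=5: 6360+0+10·12·9=7440 → min 7440.
Length 4: T₁..T₄: k=1: 0+6780+80·6·53=32220; k=2: 28800+31800+80·60·53=315000; k=3: 8400+0+80·10·53=50800 → min 32220 | T₂..T₅: k=2: 0+13560+6·60·12=17880; k=3: 3600+6360+6·10·12=10680; k=4: 6780+0+6·53·12=10596 → min 10596 | T₃..T₆: k=3: 0+7440+60·10·9=12840; k=4: 31800+5724+60·53·9=66144; k=5: 13560+0+60·12·9=20040 → min 12840.
Length 5: T₁..T₅: k=1: 0+10596+80·6·12=16356; k=2: 28800+13560+80·60·12=99960; k=3: 8400+6360+80·10·12=24360; k=4: 32220+0+80·53·12=83100 → min 16356 | T₂..T₆: k=2: 0+12840+6·60·9=16080; k=3: 3600+7440+6·10·9=11580; k=4: 6780+5724+6·53·9=15366; k=5: 10596+0+6·12·9=11244 → min 11244.
Length 6: T₁..T₆: k=1: 0+11244+80·6·9=15564; k=2: 28800+12840+80·60·9=84840; k=3: 8400+7440+80·10·9=23040; k=4: 32220+5724+80·53·9=76104; k=5: 16356+0+80·12·9=24996 → min 15564.
Optimal order: (T₁·((((T₂·T₃)·T₄)·T₅)·T₆)) with cost 15564.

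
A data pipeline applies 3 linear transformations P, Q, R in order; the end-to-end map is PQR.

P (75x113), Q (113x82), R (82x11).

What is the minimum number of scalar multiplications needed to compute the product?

195151

Order (P(QR)): (QR): 113×82 by 82×11 → 113×11, cost 113·82·11 = 101926; (P(QR)): 75×113 by 113×11 → 75×11, cost 75·113·11 = 93225; cumulative 195151. Total 195151.
Order ((PQ)R): (PQ): 75×113 by 113×82 → 75×82, cost 75·113·82 = 694950; ((PQ)R): 75×82 by 82×11 → 75×11, cost 75·82·11 = 67650; cumulative 762600. Total 762600.
Minimum: 195151.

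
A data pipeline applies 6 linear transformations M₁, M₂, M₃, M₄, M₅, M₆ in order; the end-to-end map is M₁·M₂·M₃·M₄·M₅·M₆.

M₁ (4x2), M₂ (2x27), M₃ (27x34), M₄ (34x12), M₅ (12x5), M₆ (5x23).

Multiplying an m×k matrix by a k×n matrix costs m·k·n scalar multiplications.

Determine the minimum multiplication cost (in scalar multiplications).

3186

Adjacent pairs: M₁M₂ = 4·2·27 = 216; M₂M₃ = 2·27·34 = 1836; M₃M₄ = 27·34·12 = 11016; M₄M₅ = 34·12·5 = 2040; M₅M₆ = 12·5·23 = 1380.
Length 3: M₁..M₃: k=1: 0+1836+4·2·34=2108; k=2: 216+0+4·27·34=3888 → min 2108 | M₂..M₄: k=2: 0+11016+2·27·12=11664; k=3: 1836+0+2·34·12=2652 → min 2652 | M₃..M₅: k=3: 0+2040+27·34·5=6630; k=4: 11016+0+27·12·5=12636 → min 6630 | M₄..M₆: k=4: 0+1380+34·12·23=10764; k=5: 2040+0+34·5·23=5950 → min 5950.
Length 4: M₁..M₄: k=1: 0+2652+4·2·12=2748; k=2: 216+11016+4·27·12=12528; k=3: 2108+0+4·34·12=3740 → min 2748 | M₂..M₅: k=2: 0+6630+2·27·5=6900; k=3: 1836+2040+2·34·5=4216; k=4: 2652+0+2·12·5=2772 → min 2772 | M₃..M₆: k=3: 0+5950+27·34·23=27064; k=4: 11016+1380+27·12·23=19848; k=5: 6630+0+27·5·23=9735 → min 9735.
Length 5: M₁..M₅: k=1: 0+2772+4·2·5=2812; k=2: 216+6630+4·27·5=7386; k=3: 2108+2040+4·34·5=4828; k=4: 2748+0+4·12·5=2988 → min 2812 | M₂..M₆: k=2: 0+9735+2·27·23=10977; k=3: 1836+5950+2·34·23=9350; k=4: 2652+1380+2·12·23=4584; k=5: 2772+0+2·5·23=3002 → min 3002.
Length 6: M₁..M₆: k=1: 0+3002+4·2·23=3186; k=2: 216+9735+4·27·23=12435; k=3: 2108+5950+4·34·23=11186; k=4: 2748+1380+4·12·23=5232; k=5: 2812+0+4·5·23=3272 → min 3186.
Optimal order: (M₁·((((M₂·M₃)·M₄)·M₅)·M₆)) with cost 3186.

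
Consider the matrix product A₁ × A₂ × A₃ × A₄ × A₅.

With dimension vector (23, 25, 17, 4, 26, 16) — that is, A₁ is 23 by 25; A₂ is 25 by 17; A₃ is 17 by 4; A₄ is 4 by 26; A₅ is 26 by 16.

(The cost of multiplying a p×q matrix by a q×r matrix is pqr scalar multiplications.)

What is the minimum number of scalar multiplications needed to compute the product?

7136

Adjacent pairs: A₁A₂ = 23·25·17 = 9775; A₂A₃ = 25·17·4 = 1700; A₃A₄ = 17·4·26 = 1768; A₄A₅ = 4·26·16 = 1664.
Length 3: A₁..A₃: k=1: 0+1700+23·25·4=4000; k=2: 9775+0+23·17·4=11339 → min 4000 | A₂..A₄: k=2: 0+1768+25·17·26=12818; k=3: 1700+0+25·4·26=4300 → min 4300 | A₃..A₅: k=3: 0+1664+17·4·16=2752; k=4: 1768+0+17·26·16=8840 → min 2752.
Length 4: A₁..A₄: k=1: 0+4300+23·25·26=19250; k=2: 9775+1768+23·17·26=21709; k=3: 4000+0+23·4·26=6392 → min 6392 | A₂..A₅: k=2: 0+2752+25·17·16=9552; k=3: 1700+1664+25·4·16=4964; k=4: 4300+0+25·26·16=14700 → min 4964.
Length 5: A₁..A₅: k=1: 0+4964+23·25·16=14164; k=2: 9775+2752+23·17·16=18783; k=3: 4000+1664+23·4·16=7136; k=4: 6392+0+23·26·16=15960 → min 7136.
Optimal order: ((A₁ × (A₂ × A₃)) × (A₄ × A₅)) with cost 7136.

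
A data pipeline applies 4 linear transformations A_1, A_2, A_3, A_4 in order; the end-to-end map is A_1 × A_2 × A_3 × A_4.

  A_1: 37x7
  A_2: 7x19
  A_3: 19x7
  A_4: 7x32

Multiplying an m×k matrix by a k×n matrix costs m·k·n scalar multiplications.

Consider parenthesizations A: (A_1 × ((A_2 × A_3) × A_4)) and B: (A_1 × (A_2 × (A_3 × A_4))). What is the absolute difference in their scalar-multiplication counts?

Order A = (A_1 × ((A_2 × A_3) × A_4)): (A_2 × A_3): 7×19 by 19×7 → 7×7, cost 7·19·7 = 931; ((A_2 × A_3) × A_4): 7×7 by 7×32 → 7×32, cost 7·7·32 = 1568; cumulative 2499; (A_1 × ((A_2 × A_3) × A_4)): 37×7 by 7×32 → 37×32, cost 37·7·32 = 8288; cumulative 10787. Total 10787.
Order B = (A_1 × (A_2 × (A_3 × A_4))): (A_3 × A_4): 19×7 by 7×32 → 19×32, cost 19·7·32 = 4256; (A_2 × (A_3 × A_4)): 7×19 by 19×32 → 7×32, cost 7·19·32 = 4256; cumulative 8512; (A_1 × (A_2 × (A_3 × A_4))): 37×7 by 7×32 → 37×32, cost 37·7·32 = 8288; cumulative 16800. Total 16800.
Difference: |10787 − 16800| = 6013.

6013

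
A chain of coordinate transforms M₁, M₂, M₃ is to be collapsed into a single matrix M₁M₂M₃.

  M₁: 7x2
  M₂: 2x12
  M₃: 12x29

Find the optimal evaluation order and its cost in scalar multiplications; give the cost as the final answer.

(M₁(M₂M₃)): cost 1102.
((M₁M₂)M₃): cost 2604.
Optimal: (M₁(M₂M₃)) with cost 1102.

1102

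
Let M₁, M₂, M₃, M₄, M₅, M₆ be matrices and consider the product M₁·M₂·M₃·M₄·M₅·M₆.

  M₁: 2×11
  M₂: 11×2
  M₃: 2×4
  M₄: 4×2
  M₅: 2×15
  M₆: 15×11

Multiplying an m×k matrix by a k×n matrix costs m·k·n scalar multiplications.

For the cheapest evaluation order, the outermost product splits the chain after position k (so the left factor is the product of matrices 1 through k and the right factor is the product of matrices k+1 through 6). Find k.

4

Adjacent pairs: M₁M₂ = 2·11·2 = 44; M₂M₃ = 11·2·4 = 88; M₃M₄ = 2·4·2 = 16; M₄M₅ = 4·2·15 = 120; M₅M₆ = 2·15·11 = 330.
Length 3: M₁..M₃: k=1: 0+88+2·11·4=176; k=2: 44+0+2·2·4=60 → min 60 | M₂..M₄: k=2: 0+16+11·2·2=60; k=3: 88+0+11·4·2=176 → min 60 | M₃..M₅: k=3: 0+120+2·4·15=240; k=4: 16+0+2·2·15=76 → min 76 | M₄..M₆: k=4: 0+330+4·2·11=418; k=5: 120+0+4·15·11=780 → min 418.
Length 4: M₁..M₄: k=1: 0+60+2·11·2=104; k=2: 44+16+2·2·2=68; k=3: 60+0+2·4·2=76 → min 68 | M₂..M₅: k=2: 0+76+11·2·15=406; k=3: 88+120+11·4·15=868; k=4: 60+0+11·2·15=390 → min 390 | M₃..M₆: k=3: 0+418+2·4·11=506; k=4: 16+330+2·2·11=390; k=5: 76+0+2·15·11=406 → min 390.
Length 5: M₁..M₅: k=1: 0+390+2·11·15=720; k=2: 44+76+2·2·15=180; k=3: 60+120+2·4·15=300; k=4: 68+0+2·2·15=128 → min 128 | M₂..M₆: k=2: 0+390+11·2·11=632; k=3: 88+418+11·4·11=990; k=4: 60+330+11·2·11=632; k=5: 390+0+11·15·11=2205 → min 632.
Top-level splits: k=1: (M₁..M₁)·(M₂..M₆) → 0+632+2·11·11 = 874; k=2: (M₁..M₂)·(M₃..M₆) → 44+390+2·2·11 = 478; k=3: (M₁..M₃)·(M₄..M₆) → 60+418+2·4·11 = 566; k=4: (M₁..M₄)·(M₅..M₆) → 68+330+2·2·11 = 442; k=5: (M₁..M₅)·(M₆..M₆) → 128+0+2·15·11 = 458.
Best split is after M₄, i.e. k = 4.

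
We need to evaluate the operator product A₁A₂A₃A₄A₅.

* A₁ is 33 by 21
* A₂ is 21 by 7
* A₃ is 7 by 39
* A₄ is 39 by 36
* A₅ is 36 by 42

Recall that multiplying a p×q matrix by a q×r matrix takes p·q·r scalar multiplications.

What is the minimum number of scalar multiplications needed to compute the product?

34965

Adjacent pairs: A₁A₂ = 33·21·7 = 4851; A₂A₃ = 21·7·39 = 5733; A₃A₄ = 7·39·36 = 9828; A₄A₅ = 39·36·42 = 58968.
Length 3: A₁..A₃: k=1: 0+5733+33·21·39=32760; k=2: 4851+0+33·7·39=13860 → min 13860 | A₂..A₄: k=2: 0+9828+21·7·36=15120; k=3: 5733+0+21·39·36=35217 → min 15120 | A₃..A₅: k=3: 0+58968+7·39·42=70434; k=4: 9828+0+7·36·42=20412 → min 20412.
Length 4: A₁..A₄: k=1: 0+15120+33·21·36=40068; k=2: 4851+9828+33·7·36=22995; k=3: 13860+0+33·39·36=60192 → min 22995 | A₂..A₅: k=2: 0+20412+21·7·42=26586; k=3: 5733+58968+21·39·42=99099; k=4: 15120+0+21·36·42=46872 → min 26586.
Length 5: A₁..A₅: k=1: 0+26586+33·21·42=55692; k=2: 4851+20412+33·7·42=34965; k=3: 13860+58968+33·39·42=126882; k=4: 22995+0+33·36·42=72891 → min 34965.
Optimal order: ((A₁A₂)((A₃A₄)A₅)) with cost 34965.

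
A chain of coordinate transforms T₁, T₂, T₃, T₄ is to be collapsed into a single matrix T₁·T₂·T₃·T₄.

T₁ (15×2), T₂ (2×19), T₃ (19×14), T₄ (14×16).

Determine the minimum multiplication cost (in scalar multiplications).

1460

Adjacent pairs: T₁T₂ = 15·2·19 = 570; T₂T₃ = 2·19·14 = 532; T₃T₄ = 19·14·16 = 4256.
Length 3: T₁..T₃: k=1: 0+532+15·2·14=952; k=2: 570+0+15·19·14=4560 → min 952 | T₂..T₄: k=2: 0+4256+2·19·16=4864; k=3: 532+0+2·14·16=980 → min 980.
Length 4: T₁..T₄: k=1: 0+980+15·2·16=1460; k=2: 570+4256+15·19·16=9386; k=3: 952+0+15·14·16=4312 → min 1460.
Optimal order: (T₁·((T₂·T₃)·T₄)) with cost 1460.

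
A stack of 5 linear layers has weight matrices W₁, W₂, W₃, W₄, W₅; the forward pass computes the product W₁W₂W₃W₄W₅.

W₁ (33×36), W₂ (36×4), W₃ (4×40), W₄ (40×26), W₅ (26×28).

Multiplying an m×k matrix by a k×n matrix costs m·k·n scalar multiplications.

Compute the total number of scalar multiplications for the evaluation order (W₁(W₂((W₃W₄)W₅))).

(W₃W₄): 4×40 by 40×26 → 4×26, cost 4·40·26 = 4160
((W₃W₄)W₅): 4×26 by 26×28 → 4×28, cost 4·26·28 = 2912; cumulative 7072
(W₂((W₃W₄)W₅)): 36×4 by 4×28 → 36×28, cost 36·4·28 = 4032; cumulative 11104
(W₁(W₂((W₃W₄)W₅))): 33×36 by 36×28 → 33×28, cost 33·36·28 = 33264; cumulative 44368
Total: 44368 scalar multiplications.

44368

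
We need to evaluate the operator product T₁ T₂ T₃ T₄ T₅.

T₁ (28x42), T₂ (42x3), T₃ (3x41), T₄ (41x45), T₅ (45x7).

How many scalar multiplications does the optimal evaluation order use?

10596

Adjacent pairs: T₁T₂ = 28·42·3 = 3528; T₂T₃ = 42·3·41 = 5166; T₃T₄ = 3·41·45 = 5535; T₄T₅ = 41·45·7 = 12915.
Length 3: T₁..T₃: k=1: 0+5166+28·42·41=53382; k=2: 3528+0+28·3·41=6972 → min 6972 | T₂..T₄: k=2: 0+5535+42·3·45=11205; k=3: 5166+0+42·41·45=82656 → min 11205 | T₃..T₅: k=3: 0+12915+3·41·7=13776; k=4: 5535+0+3·45·7=6480 → min 6480.
Length 4: T₁..T₄: k=1: 0+11205+28·42·45=64125; k=2: 3528+5535+28·3·45=12843; k=3: 6972+0+28·41·45=58632 → min 12843 | T₂..T₅: k=2: 0+6480+42·3·7=7362; k=3: 5166+12915+42·41·7=30135; k=4: 11205+0+42·45·7=24435 → min 7362.
Length 5: T₁..T₅: k=1: 0+7362+28·42·7=15594; k=2: 3528+6480+28·3·7=10596; k=3: 6972+12915+28·41·7=27923; k=4: 12843+0+28·45·7=21663 → min 10596.
Optimal order: ((T₁ T₂) ((T₃ T₄) T₅)) with cost 10596.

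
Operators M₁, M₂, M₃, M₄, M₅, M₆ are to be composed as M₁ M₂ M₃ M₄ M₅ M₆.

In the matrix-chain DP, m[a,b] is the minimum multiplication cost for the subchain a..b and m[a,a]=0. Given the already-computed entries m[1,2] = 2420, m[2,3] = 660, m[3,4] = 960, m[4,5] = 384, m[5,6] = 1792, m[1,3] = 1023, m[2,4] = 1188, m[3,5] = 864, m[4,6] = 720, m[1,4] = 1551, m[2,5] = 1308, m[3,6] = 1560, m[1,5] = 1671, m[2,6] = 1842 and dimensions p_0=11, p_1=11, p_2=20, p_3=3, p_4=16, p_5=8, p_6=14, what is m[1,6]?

2205

m[1,6] = min over k∈[1,5] of m[1,k]+m[k+1,6]+p_{0}·p_k·p_{6}.
k=1: 0 + 1842 + 11·11·14 = 3536; k=2: 2420 + 1560 + 11·20·14 = 7060; k=3: 1023 + 720 + 11·3·14 = 2205; k=4: 1551 + 1792 + 11·16·14 = 5807; k=5: 1671 + 0 + 11·8·14 = 2903.
Minimum: 2205 at k=3.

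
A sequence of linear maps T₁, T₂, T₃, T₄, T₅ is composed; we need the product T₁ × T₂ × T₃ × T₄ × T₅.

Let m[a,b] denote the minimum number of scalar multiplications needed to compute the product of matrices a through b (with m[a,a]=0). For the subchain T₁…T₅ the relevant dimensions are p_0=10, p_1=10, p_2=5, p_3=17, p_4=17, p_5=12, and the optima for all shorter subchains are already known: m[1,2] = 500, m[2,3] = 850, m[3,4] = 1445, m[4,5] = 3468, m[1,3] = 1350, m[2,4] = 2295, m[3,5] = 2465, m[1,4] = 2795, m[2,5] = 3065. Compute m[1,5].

3565

m[1,5] = min over k∈[1,4] of m[1,k]+m[k+1,5]+p_{0}·p_k·p_{5}.
k=1: 0 + 3065 + 10·10·12 = 4265; k=2: 500 + 2465 + 10·5·12 = 3565; k=3: 1350 + 3468 + 10·17·12 = 6858; k=4: 2795 + 0 + 10·17·12 = 4835.
Minimum: 3565 at k=2.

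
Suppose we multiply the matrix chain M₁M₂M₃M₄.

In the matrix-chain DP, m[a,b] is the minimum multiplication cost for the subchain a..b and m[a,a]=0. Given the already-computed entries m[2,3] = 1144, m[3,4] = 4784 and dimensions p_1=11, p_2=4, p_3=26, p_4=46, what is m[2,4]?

6808

m[2,4] = min over k∈[2,3] of m[2,k]+m[k+1,4]+p_{1}·p_k·p_{4}.
k=2: 0 + 4784 + 11·4·46 = 6808; k=3: 1144 + 0 + 11·26·46 = 14300.
Minimum: 6808 at k=2.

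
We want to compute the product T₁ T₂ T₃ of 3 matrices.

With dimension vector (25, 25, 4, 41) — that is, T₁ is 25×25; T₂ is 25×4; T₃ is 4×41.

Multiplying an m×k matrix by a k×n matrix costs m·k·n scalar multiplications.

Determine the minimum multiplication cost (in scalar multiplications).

Order (T₁ (T₂ T₃)): (T₂ T₃): 25×4 by 4×41 → 25×41, cost 25·4·41 = 4100; (T₁ (T₂ T₃)): 25×25 by 25×41 → 25×41, cost 25·25·41 = 25625; cumulative 29725. Total 29725.
Order ((T₁ T₂) T₃): (T₁ T₂): 25×25 by 25×4 → 25×4, cost 25·25·4 = 2500; ((T₁ T₂) T₃): 25×4 by 4×41 → 25×41, cost 25·4·41 = 4100; cumulative 6600. Total 6600.
Minimum: 6600.

6600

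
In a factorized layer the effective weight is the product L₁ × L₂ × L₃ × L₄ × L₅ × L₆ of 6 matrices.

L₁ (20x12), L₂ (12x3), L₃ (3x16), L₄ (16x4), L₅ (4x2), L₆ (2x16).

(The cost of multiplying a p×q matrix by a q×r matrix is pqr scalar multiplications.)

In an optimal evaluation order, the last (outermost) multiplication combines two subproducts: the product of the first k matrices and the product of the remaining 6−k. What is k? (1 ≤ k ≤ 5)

5

Adjacent pairs: L₁L₂ = 20·12·3 = 720; L₂L₃ = 12·3·16 = 576; L₃L₄ = 3·16·4 = 192; L₄L₅ = 16·4·2 = 128; L₅L₆ = 4·2·16 = 128.
Length 3: L₁..L₃: k=1: 0+576+20·12·16=4416; k=2: 720+0+20·3·16=1680 → min 1680 | L₂..L₄: k=2: 0+192+12·3·4=336; k=3: 576+0+12·16·4=1344 → min 336 | L₃..L₅: k=3: 0+128+3·16·2=224; k=4: 192+0+3·4·2=216 → min 216 | L₄..L₆: k=4: 0+128+16·4·16=1152; k=5: 128+0+16·2·16=640 → min 640.
Length 4: L₁..L₄: k=1: 0+336+20·12·4=1296; k=2: 720+192+20·3·4=1152; k=3: 1680+0+20·16·4=2960 → min 1152 | L₂..L₅: k=2: 0+216+12·3·2=288; k=3: 576+128+12·16·2=1088; k=4: 336+0+12·4·2=432 → min 288 | L₃..L₆: k=3: 0+640+3·16·16=1408; k=4: 192+128+3·4·16=512; k=5: 216+0+3·2·16=312 → min 312.
Length 5: L₁..L₅: k=1: 0+288+20·12·2=768; k=2: 720+216+20·3·2=1056; k=3: 1680+128+20·16·2=2448; k=4: 1152+0+20·4·2=1312 → min 768 | L₂..L₆: k=2: 0+312+12·3·16=888; k=3: 576+640+12·16·16=4288; k=4: 336+128+12·4·16=1232; k=5: 288+0+12·2·16=672 → min 672.
Top-level splits: k=1: (L₁..L₁)·(L₂..L₆) → 0+672+20·12·16 = 4512; k=2: (L₁..L₂)·(L₃..L₆) → 720+312+20·3·16 = 1992; k=3: (L₁..L₃)·(L₄..L₆) → 1680+640+20·16·16 = 7440; k=4: (L₁..L₄)·(L₅..L₆) → 1152+128+20·4·16 = 2560; k=5: (L₁..L₅)·(L₆..L₆) → 768+0+20·2·16 = 1408.
Best split is after L₅, i.e. k = 5.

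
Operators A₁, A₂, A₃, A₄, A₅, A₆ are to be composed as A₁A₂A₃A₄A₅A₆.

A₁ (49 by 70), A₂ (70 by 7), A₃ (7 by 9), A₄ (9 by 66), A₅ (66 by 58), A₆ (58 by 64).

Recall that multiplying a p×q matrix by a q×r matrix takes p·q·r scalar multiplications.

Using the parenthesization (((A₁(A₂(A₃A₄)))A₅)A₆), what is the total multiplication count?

632338

(A₃A₄): 7×9 by 9×66 → 7×66, cost 7·9·66 = 4158
(A₂(A₃A₄)): 70×7 by 7×66 → 70×66, cost 70·7·66 = 32340; cumulative 36498
(A₁(A₂(A₃A₄))): 49×70 by 70×66 → 49×66, cost 49·70·66 = 226380; cumulative 262878
((A₁(A₂(A₃A₄)))A₅): 49×66 by 66×58 → 49×58, cost 49·66·58 = 187572; cumulative 450450
(((A₁(A₂(A₃A₄)))A₅)A₆): 49×58 by 58×64 → 49×64, cost 49·58·64 = 181888; cumulative 632338
Total: 632338 scalar multiplications.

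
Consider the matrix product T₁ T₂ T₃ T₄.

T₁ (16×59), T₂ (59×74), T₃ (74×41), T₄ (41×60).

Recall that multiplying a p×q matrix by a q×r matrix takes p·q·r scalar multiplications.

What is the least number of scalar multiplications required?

157760

Adjacent pairs: T₁T₂ = 16·59·74 = 69856; T₂T₃ = 59·74·41 = 179006; T₃T₄ = 74·41·60 = 182040.
Length 3: T₁..T₃: k=1: 0+179006+16·59·41=217710; k=2: 69856+0+16·74·41=118400 → min 118400 | T₂..T₄: k=2: 0+182040+59·74·60=444000; k=3: 179006+0+59·41·60=324146 → min 324146.
Length 4: T₁..T₄: k=1: 0+324146+16·59·60=380786; k=2: 69856+182040+16·74·60=322936; k=3: 118400+0+16·41·60=157760 → min 157760.
Optimal order: (((T₁ T₂) T₃) T₄) with cost 157760.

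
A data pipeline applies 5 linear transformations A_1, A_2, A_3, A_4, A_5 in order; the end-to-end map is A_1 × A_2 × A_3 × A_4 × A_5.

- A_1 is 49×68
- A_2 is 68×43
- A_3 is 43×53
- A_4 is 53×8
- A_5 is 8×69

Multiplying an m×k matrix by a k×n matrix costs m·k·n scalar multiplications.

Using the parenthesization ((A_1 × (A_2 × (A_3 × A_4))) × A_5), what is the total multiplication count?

95328

(A_3 × A_4): 43×53 by 53×8 → 43×8, cost 43·53·8 = 18232
(A_2 × (A_3 × A_4)): 68×43 by 43×8 → 68×8, cost 68·43·8 = 23392; cumulative 41624
(A_1 × (A_2 × (A_3 × A_4))): 49×68 by 68×8 → 49×8, cost 49·68·8 = 26656; cumulative 68280
((A_1 × (A_2 × (A_3 × A_4))) × A_5): 49×8 by 8×69 → 49×69, cost 49·8·69 = 27048; cumulative 95328
Total: 95328 scalar multiplications.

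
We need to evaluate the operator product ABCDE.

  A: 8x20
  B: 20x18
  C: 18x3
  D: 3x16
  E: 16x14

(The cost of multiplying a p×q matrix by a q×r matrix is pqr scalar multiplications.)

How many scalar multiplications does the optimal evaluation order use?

2568

Adjacent pairs: AB = 8·20·18 = 2880; BC = 20·18·3 = 1080; CD = 18·3·16 = 864; DE = 3·16·14 = 672.
Length 3: A..C: k=1: 0+1080+8·20·3=1560; k=2: 2880+0+8·18·3=3312 → min 1560 | B..D: k=2: 0+864+20·18·16=6624; k=3: 1080+0+20·3·16=2040 → min 2040 | C..E: k=3: 0+672+18·3·14=1428; k=4: 864+0+18·16·14=4896 → min 1428.
Length 4: A..D: k=1: 0+2040+8·20·16=4600; k=2: 2880+864+8·18·16=6048; k=3: 1560+0+8·3·16=1944 → min 1944 | B..E: k=2: 0+1428+20·18·14=6468; k=3: 1080+672+20·3·14=2592; k=4: 2040+0+20·16·14=6520 → min 2592.
Length 5: A..E: k=1: 0+2592+8·20·14=4832; k=2: 2880+1428+8·18·14=6324; k=3: 1560+672+8·3·14=2568; k=4: 1944+0+8·16·14=3736 → min 2568.
Optimal order: ((A(BC))(DE)) with cost 2568.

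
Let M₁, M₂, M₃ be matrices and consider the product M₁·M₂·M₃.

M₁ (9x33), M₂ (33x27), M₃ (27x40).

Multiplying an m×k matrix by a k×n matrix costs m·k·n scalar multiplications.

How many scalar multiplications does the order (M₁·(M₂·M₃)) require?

47520

(M₂·M₃): 33×27 by 27×40 → 33×40, cost 33·27·40 = 35640
(M₁·(M₂·M₃)): 9×33 by 33×40 → 9×40, cost 9·33·40 = 11880; cumulative 47520
Total: 47520 scalar multiplications.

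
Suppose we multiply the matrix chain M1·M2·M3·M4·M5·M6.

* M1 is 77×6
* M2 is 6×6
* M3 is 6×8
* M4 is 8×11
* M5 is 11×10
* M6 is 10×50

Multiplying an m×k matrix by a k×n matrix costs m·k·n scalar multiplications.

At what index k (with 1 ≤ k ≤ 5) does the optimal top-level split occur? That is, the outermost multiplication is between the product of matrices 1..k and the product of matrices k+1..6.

Adjacent pairs: M1M2 = 77·6·6 = 2772; M2M3 = 6·6·8 = 288; M3M4 = 6·8·11 = 528; M4M5 = 8·11·10 = 880; M5M6 = 11·10·50 = 5500.
Length 3: M1..M3: k=1: 0+288+77·6·8=3984; k=2: 2772+0+77·6·8=6468 → min 3984 | M2..M4: k=2: 0+528+6·6·11=924; k=3: 288+0+6·8·11=816 → min 816 | M3..M5: k=3: 0+880+6·8·10=1360; k=4: 528+0+6·11·10=1188 → min 1188 | M4..M6: k=4: 0+5500+8·11·50=9900; k=5: 880+0+8·10·50=4880 → min 4880.
Length 4: M1..M4: k=1: 0+816+77·6·11=5898; k=2: 2772+528+77·6·11=8382; k=3: 3984+0+77·8·11=10760 → min 5898 | M2..M5: k=2: 0+1188+6·6·10=1548; k=3: 288+880+6·8·10=1648; k=4: 816+0+6·11·10=1476 → min 1476 | M3..M6: k=3: 0+4880+6·8·50=7280; k=4: 528+5500+6·11·50=9328; k=5: 1188+0+6·10·50=4188 → min 4188.
Length 5: M1..M5: k=1: 0+1476+77·6·10=6096; k=2: 2772+1188+77·6·10=8580; k=3: 3984+880+77·8·10=11024; k=4: 5898+0+77·11·10=14368 → min 6096 | M2..M6: k=2: 0+4188+6·6·50=5988; k=3: 288+4880+6·8·50=7568; k=4: 816+5500+6·11·50=9616; k=5: 1476+0+6·10·50=4476 → min 4476.
Top-level splits: k=1: (M1..M1)·(M2..M6) → 0+4476+77·6·50 = 27576; k=2: (M1..M2)·(M3..M6) → 2772+4188+77·6·50 = 30060; k=3: (M1..M3)·(M4..M6) → 3984+4880+77·8·50 = 39664; k=4: (M1..M4)·(M5..M6) → 5898+5500+77·11·50 = 53748; k=5: (M1..M5)·(M6..M6) → 6096+0+77·10·50 = 44596.
Best split is after M1, i.e. k = 1.

1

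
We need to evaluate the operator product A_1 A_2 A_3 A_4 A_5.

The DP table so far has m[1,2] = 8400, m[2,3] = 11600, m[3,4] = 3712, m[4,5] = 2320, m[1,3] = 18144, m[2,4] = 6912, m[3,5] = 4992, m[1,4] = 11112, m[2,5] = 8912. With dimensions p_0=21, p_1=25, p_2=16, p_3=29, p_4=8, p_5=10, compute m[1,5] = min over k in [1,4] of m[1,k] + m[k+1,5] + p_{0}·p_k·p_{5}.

12792

m[1,5] = min over k∈[1,4] of m[1,k]+m[k+1,5]+p_{0}·p_k·p_{5}.
k=1: 0 + 8912 + 21·25·10 = 14162; k=2: 8400 + 4992 + 21·16·10 = 16752; k=3: 18144 + 2320 + 21·29·10 = 26554; k=4: 11112 + 0 + 21·8·10 = 12792.
Minimum: 12792 at k=4.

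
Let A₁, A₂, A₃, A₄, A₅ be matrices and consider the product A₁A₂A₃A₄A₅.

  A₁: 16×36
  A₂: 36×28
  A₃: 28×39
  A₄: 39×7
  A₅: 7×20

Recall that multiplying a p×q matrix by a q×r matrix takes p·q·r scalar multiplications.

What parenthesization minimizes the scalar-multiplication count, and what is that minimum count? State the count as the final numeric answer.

20972

Adjacent pairs: A₁A₂ = 16·36·28 = 16128; A₂A₃ = 36·28·39 = 39312; A₃A₄ = 28·39·7 = 7644; A₄A₅ = 39·7·20 = 5460.
Length 3: A₁..A₃: k=1: 0+39312+16·36·39=61776; k=2: 16128+0+16·28·39=33600 → min 33600 | A₂..A₄: k=2: 0+7644+36·28·7=14700; k=3: 39312+0+36·39·7=49140 → min 14700 | A₃..A₅: k=3: 0+5460+28·39·20=27300; k=4: 7644+0+28·7·20=11564 → min 11564.
Length 4: A₁..A₄: k=1: 0+14700+16·36·7=18732; k=2: 16128+7644+16·28·7=26908; k=3: 33600+0+16·39·7=37968 → min 18732 | A₂..A₅: k=2: 0+11564+36·28·20=31724; k=3: 39312+5460+36·39·20=72852; k=4: 14700+0+36·7·20=19740 → min 19740.
Length 5: A₁..A₅: k=1: 0+19740+16·36·20=31260; k=2: 16128+11564+16·28·20=36652; k=3: 33600+5460+16·39·20=51540; k=4: 18732+0+16·7·20=20972 → min 20972.
Optimal parenthesization: ((A₁(A₂(A₃A₄)))A₅) with cost 20972.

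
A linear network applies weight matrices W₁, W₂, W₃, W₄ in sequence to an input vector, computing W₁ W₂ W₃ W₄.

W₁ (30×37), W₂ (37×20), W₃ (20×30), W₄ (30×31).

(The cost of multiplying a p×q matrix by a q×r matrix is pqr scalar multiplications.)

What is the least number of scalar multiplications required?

59400

Adjacent pairs: W₁W₂ = 30·37·20 = 22200; W₂W₃ = 37·20·30 = 22200; W₃W₄ = 20·30·31 = 18600.
Length 3: W₁..W₃: k=1: 0+22200+30·37·30=55500; k=2: 22200+0+30·20·30=40200 → min 40200 | W₂..W₄: k=2: 0+18600+37·20·31=41540; k=3: 22200+0+37·30·31=56610 → min 41540.
Length 4: W₁..W₄: k=1: 0+41540+30·37·31=75950; k=2: 22200+18600+30·20·31=59400; k=3: 40200+0+30·30·31=68100 → min 59400.
Optimal order: ((W₁ W₂) (W₃ W₄)) with cost 59400.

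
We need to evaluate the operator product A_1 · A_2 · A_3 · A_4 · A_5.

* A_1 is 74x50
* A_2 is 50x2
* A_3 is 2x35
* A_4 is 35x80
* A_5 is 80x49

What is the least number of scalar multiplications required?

28092

Adjacent pairs: A_1A_2 = 74·50·2 = 7400; A_2A_3 = 50·2·35 = 3500; A_3A_4 = 2·35·80 = 5600; A_4A_5 = 35·80·49 = 137200.
Length 3: A_1..A_3: k=1: 0+3500+74·50·35=133000; k=2: 7400+0+74·2·35=12580 → min 12580 | A_2..A_4: k=2: 0+5600+50·2·80=13600; k=3: 3500+0+50·35·80=143500 → min 13600 | A_3..A_5: k=3: 0+137200+2·35·49=140630; k=4: 5600+0+2·80·49=13440 → min 13440.
Length 4: A_1..A_4: k=1: 0+13600+74·50·80=309600; k=2: 7400+5600+74·2·80=24840; k=3: 12580+0+74·35·80=219780 → min 24840 | A_2..A_5: k=2: 0+13440+50·2·49=18340; k=3: 3500+137200+50·35·49=226450; k=4: 13600+0+50·80·49=209600 → min 18340.
Length 5: A_1..A_5: k=1: 0+18340+74·50·49=199640; k=2: 7400+13440+74·2·49=28092; k=3: 12580+137200+74·35·49=276690; k=4: 24840+0+74·80·49=314920 → min 28092.
Optimal order: ((A_1 · A_2) · ((A_3 · A_4) · A_5)) with cost 28092.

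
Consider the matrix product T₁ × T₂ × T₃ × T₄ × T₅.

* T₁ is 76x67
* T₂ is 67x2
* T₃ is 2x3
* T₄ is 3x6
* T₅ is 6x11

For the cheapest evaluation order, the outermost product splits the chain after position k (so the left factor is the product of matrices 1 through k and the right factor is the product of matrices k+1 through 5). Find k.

Adjacent pairs: T₁T₂ = 76·67·2 = 10184; T₂T₃ = 67·2·3 = 402; T₃T₄ = 2·3·6 = 36; T₄T₅ = 3·6·11 = 198.
Length 3: T₁..T₃: k=1: 0+402+76·67·3=15678; k=2: 10184+0+76·2·3=10640 → min 10640 | T₂..T₄: k=2: 0+36+67·2·6=840; k=3: 402+0+67·3·6=1608 → min 840 | T₃..T₅: k=3: 0+198+2·3·11=264; k=4: 36+0+2·6·11=168 → min 168.
Length 4: T₁..T₄: k=1: 0+840+76·67·6=31392; k=2: 10184+36+76·2·6=11132; k=3: 10640+0+76·3·6=12008 → min 11132 | T₂..T₅: k=2: 0+168+67·2·11=1642; k=3: 402+198+67·3·11=2811; k=4: 840+0+67·6·11=5262 → min 1642.
Top-level splits: k=1: (T₁..T₁)·(T₂..T₅) → 0+1642+76·67·11 = 57654; k=2: (T₁..T₂)·(T₃..T₅) → 10184+168+76·2·11 = 12024; k=3: (T₁..T₃)·(T₄..T₅) → 10640+198+76·3·11 = 13346; k=4: (T₁..T₄)·(T₅..T₅) → 11132+0+76·6·11 = 16148.
Best split is after T₂, i.e. k = 2.

2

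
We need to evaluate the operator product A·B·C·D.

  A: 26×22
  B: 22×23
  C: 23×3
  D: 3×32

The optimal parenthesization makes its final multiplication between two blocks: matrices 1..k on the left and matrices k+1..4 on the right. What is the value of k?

Adjacent pairs: AB = 26·22·23 = 13156; BC = 22·23·3 = 1518; CD = 23·3·32 = 2208.
Length 3: A..C: k=1: 0+1518+26·22·3=3234; k=2: 13156+0+26·23·3=14950 → min 3234 | B..D: k=2: 0+2208+22·23·32=18400; k=3: 1518+0+22·3·32=3630 → min 3630.
Top-level splits: k=1: (A..A)·(B..D) → 0+3630+26·22·32 = 21934; k=2: (A..B)·(C..D) → 13156+2208+26·23·32 = 34500; k=3: (A..C)·(D..D) → 3234+0+26·3·32 = 5730.
Best split is after C, i.e. k = 3.

3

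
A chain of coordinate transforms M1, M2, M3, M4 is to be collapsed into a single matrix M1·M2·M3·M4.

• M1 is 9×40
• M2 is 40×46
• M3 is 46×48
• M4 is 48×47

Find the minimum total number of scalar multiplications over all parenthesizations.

Adjacent pairs: M1M2 = 9·40·46 = 16560; M2M3 = 40·46·48 = 88320; M3M4 = 46·48·47 = 103776.
Length 3: M1..M3: k=1: 0+88320+9·40·48=105600; k=2: 16560+0+9·46·48=36432 → min 36432 | M2..M4: k=2: 0+103776+40·46·47=190256; k=3: 88320+0+40·48·47=178560 → min 178560.
Length 4: M1..M4: k=1: 0+178560+9·40·47=195480; k=2: 16560+103776+9·46·47=139794; k=3: 36432+0+9·48·47=56736 → min 56736.
Optimal order: (((M1·M2)·M3)·M4) with cost 56736.

56736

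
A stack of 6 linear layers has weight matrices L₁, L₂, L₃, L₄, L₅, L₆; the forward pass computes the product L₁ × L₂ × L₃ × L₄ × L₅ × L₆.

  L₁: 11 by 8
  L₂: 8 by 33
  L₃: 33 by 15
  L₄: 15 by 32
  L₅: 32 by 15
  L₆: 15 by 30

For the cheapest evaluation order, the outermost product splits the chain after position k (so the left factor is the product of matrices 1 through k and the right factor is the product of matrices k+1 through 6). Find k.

1

Adjacent pairs: L₁L₂ = 11·8·33 = 2904; L₂L₃ = 8·33·15 = 3960; L₃L₄ = 33·15·32 = 15840; L₄L₅ = 15·32·15 = 7200; L₅L₆ = 32·15·30 = 14400.
Length 3: L₁..L₃: k=1: 0+3960+11·8·15=5280; k=2: 2904+0+11·33·15=8349 → min 5280 | L₂..L₄: k=2: 0+15840+8·33·32=24288; k=3: 3960+0+8·15·32=7800 → min 7800 | L₃..L₅: k=3: 0+7200+33·15·15=14625; k=4: 15840+0+33·32·15=31680 → min 14625 | L₄..L₆: k=4: 0+14400+15·32·30=28800; k=5: 7200+0+15·15·30=13950 → min 13950.
Length 4: L₁..L₄: k=1: 0+7800+11·8·32=10616; k=2: 2904+15840+11·33·32=30360; k=3: 5280+0+11·15·32=10560 → min 10560 | L₂..L₅: k=2: 0+14625+8·33·15=18585; k=3: 3960+7200+8·15·15=12960; k=4: 7800+0+8·32·15=11640 → min 11640 | L₃..L₆: k=3: 0+13950+33·15·30=28800; k=4: 15840+14400+33·32·30=61920; k=5: 14625+0+33·15·30=29475 → min 28800.
Length 5: L₁..L₅: k=1: 0+11640+11·8·15=12960; k=2: 2904+14625+11·33·15=22974; k=3: 5280+7200+11·15·15=14955; k=4: 10560+0+11·32·15=15840 → min 12960 | L₂..L₆: k=2: 0+28800+8·33·30=36720; k=3: 3960+13950+8·15·30=21510; k=4: 7800+14400+8·32·30=29880; k=5: 11640+0+8·15·30=15240 → min 15240.
Top-level splits: k=1: (L₁..L₁)·(L₂..L₆) → 0+15240+11·8·30 = 17880; k=2: (L₁..L₂)·(L₃..L₆) → 2904+28800+11·33·30 = 42594; k=3: (L₁..L₃)·(L₄..L₆) → 5280+13950+11·15·30 = 24180; k=4: (L₁..L₄)·(L₅..L₆) → 10560+14400+11·32·30 = 35520; k=5: (L₁..L₅)·(L₆..L₆) → 12960+0+11·15·30 = 17910.
Best split is after L₁, i.e. k = 1.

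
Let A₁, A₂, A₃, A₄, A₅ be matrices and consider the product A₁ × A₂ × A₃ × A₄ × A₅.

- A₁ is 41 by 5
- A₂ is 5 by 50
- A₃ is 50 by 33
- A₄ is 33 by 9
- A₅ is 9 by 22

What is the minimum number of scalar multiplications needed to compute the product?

15235

Adjacent pairs: A₁A₂ = 41·5·50 = 10250; A₂A₃ = 5·50·33 = 8250; A₃A₄ = 50·33·9 = 14850; A₄A₅ = 33·9·22 = 6534.
Length 3: A₁..A₃: k=1: 0+8250+41·5·33=15015; k=2: 10250+0+41·50·33=77900 → min 15015 | A₂..A₄: k=2: 0+14850+5·50·9=17100; k=3: 8250+0+5·33·9=9735 → min 9735 | A₃..A₅: k=3: 0+6534+50·33·22=42834; k=4: 14850+0+50·9·22=24750 → min 24750.
Length 4: A₁..A₄: k=1: 0+9735+41·5·9=11580; k=2: 10250+14850+41·50·9=43550; k=3: 15015+0+41·33·9=27192 → min 11580 | A₂..A₅: k=2: 0+24750+5·50·22=30250; k=3: 8250+6534+5·33·22=18414; k=4: 9735+0+5·9·22=10725 → min 10725.
Length 5: A₁..A₅: k=1: 0+10725+41·5·22=15235; k=2: 10250+24750+41·50·22=80100; k=3: 15015+6534+41·33·22=51315; k=4: 11580+0+41·9·22=19698 → min 15235.
Optimal order: (A₁ × (((A₂ × A₃) × A₄) × A₅)) with cost 15235.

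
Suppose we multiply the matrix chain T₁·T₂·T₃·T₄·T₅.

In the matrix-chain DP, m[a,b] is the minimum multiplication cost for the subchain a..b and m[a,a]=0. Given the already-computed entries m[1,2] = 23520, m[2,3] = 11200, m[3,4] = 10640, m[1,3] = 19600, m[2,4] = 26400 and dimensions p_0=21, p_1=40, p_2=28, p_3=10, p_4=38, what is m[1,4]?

m[1,4] = min over k∈[1,3] of m[1,k]+m[k+1,4]+p_{0}·p_k·p_{4}.
k=1: 0 + 26400 + 21·40·38 = 58320; k=2: 23520 + 10640 + 21·28·38 = 56504; k=3: 19600 + 0 + 21·10·38 = 27580.
Minimum: 27580 at k=3.

27580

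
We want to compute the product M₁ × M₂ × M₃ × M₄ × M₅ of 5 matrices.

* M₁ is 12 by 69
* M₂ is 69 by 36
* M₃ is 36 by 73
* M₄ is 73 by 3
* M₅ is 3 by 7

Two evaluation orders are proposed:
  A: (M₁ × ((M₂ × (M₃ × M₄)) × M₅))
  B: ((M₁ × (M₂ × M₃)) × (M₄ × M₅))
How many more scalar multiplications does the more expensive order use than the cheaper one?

226860

Order A = (M₁ × ((M₂ × (M₃ × M₄)) × M₅)): (M₃ × M₄): 36×73 by 73×3 → 36×3, cost 36·73·3 = 7884; (M₂ × (M₃ × M₄)): 69×36 by 36×3 → 69×3, cost 69·36·3 = 7452; cumulative 15336; ((M₂ × (M₃ × M₄)) × M₅): 69×3 by 3×7 → 69×7, cost 69·3·7 = 1449; cumulative 16785; (M₁ × ((M₂ × (M₃ × M₄)) × M₅)): 12×69 by 69×7 → 12×7, cost 12·69·7 = 5796; cumulative 22581. Total 22581.
Order B = ((M₁ × (M₂ × M₃)) × (M₄ × M₅)): (M₂ × M₃): 69×36 by 36×73 → 69×73, cost 69·36·73 = 181332; (M₁ × (M₂ × M₃)): 12×69 by 69×73 → 12×73, cost 12·69·73 = 60444; cumulative 241776; (M₄ × M₅): 73×3 by 3×7 → 73×7, cost 73·3·7 = 1533; ((M₁ × (M₂ × M₃)) × (M₄ × M₅)): 12×73 by 73×7 → 12×7, cost 12·73·7 = 6132; cumulative 249441. Total 249441.
Difference: |22581 − 249441| = 226860.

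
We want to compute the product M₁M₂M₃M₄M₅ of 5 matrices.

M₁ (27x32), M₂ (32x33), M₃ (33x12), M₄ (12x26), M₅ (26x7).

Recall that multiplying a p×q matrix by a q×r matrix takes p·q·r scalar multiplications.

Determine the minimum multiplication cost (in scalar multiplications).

Adjacent pairs: M₁M₂ = 27·32·33 = 28512; M₂M₃ = 32·33·12 = 12672; M₃M₄ = 33·12·26 = 10296; M₄M₅ = 12·26·7 = 2184.
Length 3: M₁..M₃: k=1: 0+12672+27·32·12=23040; k=2: 28512+0+27·33·12=39204 → min 23040 | M₂..M₄: k=2: 0+10296+32·33·26=37752; k=3: 12672+0+32·12·26=22656 → min 22656 | M₃..M₅: k=3: 0+2184+33·12·7=4956; k=4: 10296+0+33·26·7=16302 → min 4956.
Length 4: M₁..M₄: k=1: 0+22656+27·32·26=45120; k=2: 28512+10296+27·33·26=61974; k=3: 23040+0+27·12·26=31464 → min 31464 | M₂..M₅: k=2: 0+4956+32·33·7=12348; k=3: 12672+2184+32·12·7=17544; k=4: 22656+0+32·26·7=28480 → min 12348.
Length 5: M₁..M₅: k=1: 0+12348+27·32·7=18396; k=2: 28512+4956+27·33·7=39705; k=3: 23040+2184+27·12·7=27492; k=4: 31464+0+27·26·7=36378 → min 18396.
Optimal order: (M₁(M₂(M₃(M₄M₅)))) with cost 18396.

18396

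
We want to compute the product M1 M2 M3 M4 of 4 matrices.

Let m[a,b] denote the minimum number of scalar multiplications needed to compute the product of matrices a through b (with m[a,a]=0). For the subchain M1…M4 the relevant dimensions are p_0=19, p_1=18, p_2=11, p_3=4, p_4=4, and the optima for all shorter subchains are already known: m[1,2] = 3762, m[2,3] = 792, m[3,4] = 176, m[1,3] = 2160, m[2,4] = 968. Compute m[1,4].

2336

m[1,4] = min over k∈[1,3] of m[1,k]+m[k+1,4]+p_{0}·p_k·p_{4}.
k=1: 0 + 968 + 19·18·4 = 2336; k=2: 3762 + 176 + 19·11·4 = 4774; k=3: 2160 + 0 + 19·4·4 = 2464.
Minimum: 2336 at k=1.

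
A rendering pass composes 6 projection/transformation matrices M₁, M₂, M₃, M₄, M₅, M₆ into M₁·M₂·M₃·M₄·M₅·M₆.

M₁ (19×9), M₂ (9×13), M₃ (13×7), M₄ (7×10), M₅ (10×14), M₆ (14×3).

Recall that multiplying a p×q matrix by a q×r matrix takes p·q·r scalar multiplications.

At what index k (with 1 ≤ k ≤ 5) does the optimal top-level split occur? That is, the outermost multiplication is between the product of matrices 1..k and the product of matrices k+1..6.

Adjacent pairs: M₁M₂ = 19·9·13 = 2223; M₂M₃ = 9·13·7 = 819; M₃M₄ = 13·7·10 = 910; M₄M₅ = 7·10·14 = 980; M₅M₆ = 10·14·3 = 420.
Length 3: M₁..M₃: k=1: 0+819+19·9·7=2016; k=2: 2223+0+19·13·7=3952 → min 2016 | M₂..M₄: k=2: 0+910+9·13·10=2080; k=3: 819+0+9·7·10=1449 → min 1449 | M₃..M₅: k=3: 0+980+13·7·14=2254; k=4: 910+0+13·10·14=2730 → min 2254 | M₄..M₆: k=4: 0+420+7·10·3=630; k=5: 980+0+7·14·3=1274 → min 630.
Length 4: M₁..M₄: k=1: 0+1449+19·9·10=3159; k=2: 2223+910+19·13·10=5603; k=3: 2016+0+19·7·10=3346 → min 3159 | M₂..M₅: k=2: 0+2254+9·13·14=3892; k=3: 819+980+9·7·14=2681; k=4: 1449+0+9·10·14=2709 → min 2681 | M₃..M₆: k=3: 0+630+13·7·3=903; k=4: 910+420+13·10·3=1720; k=5: 2254+0+13·14·3=2800 → min 903.
Length 5: M₁..M₅: k=1: 0+2681+19·9·14=5075; k=2: 2223+2254+19·13·14=7935; k=3: 2016+980+19·7·14=4858; k=4: 3159+0+19·10·14=5819 → min 4858 | M₂..M₆: k=2: 0+903+9·13·3=1254; k=3: 819+630+9·7·3=1638; k=4: 1449+420+9·10·3=2139; k=5: 2681+0+9·14·3=3059 → min 1254.
Top-level splits: k=1: (M₁..M₁)·(M₂..M₆) → 0+1254+19·9·3 = 1767; k=2: (M₁..M₂)·(M₃..M₆) → 2223+903+19·13·3 = 3867; k=3: (M₁..M₃)·(M₄..M₆) → 2016+630+19·7·3 = 3045; k=4: (M₁..M₄)·(M₅..M₆) → 3159+420+19·10·3 = 4149; k=5: (M₁..M₅)·(M₆..M₆) → 4858+0+19·14·3 = 5656.
Best split is after M₁, i.e. k = 1.

1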